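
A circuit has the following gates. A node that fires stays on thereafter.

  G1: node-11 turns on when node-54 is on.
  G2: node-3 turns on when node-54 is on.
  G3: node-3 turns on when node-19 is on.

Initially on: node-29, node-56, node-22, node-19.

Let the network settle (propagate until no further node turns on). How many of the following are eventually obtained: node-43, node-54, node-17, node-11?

0

No rule produces node-43, and it is not given.
No rule produces node-54, and it is not given.
No rule produces node-17, and it is not given.
node-11 would need node-54 (G1), but node-54 never turns on.
None of the 4 are reached.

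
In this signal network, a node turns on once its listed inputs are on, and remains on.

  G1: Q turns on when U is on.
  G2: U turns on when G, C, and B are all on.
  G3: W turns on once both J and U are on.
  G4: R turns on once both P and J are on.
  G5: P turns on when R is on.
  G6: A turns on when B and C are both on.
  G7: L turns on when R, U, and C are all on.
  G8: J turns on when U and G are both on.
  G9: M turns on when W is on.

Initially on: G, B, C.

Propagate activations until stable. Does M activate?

G, C, and B are on, so U turns on (G2).
U and G are on, so J turns on (G8).
J and U are on, so W turns on (G3).
G9: W on → M on.

Yes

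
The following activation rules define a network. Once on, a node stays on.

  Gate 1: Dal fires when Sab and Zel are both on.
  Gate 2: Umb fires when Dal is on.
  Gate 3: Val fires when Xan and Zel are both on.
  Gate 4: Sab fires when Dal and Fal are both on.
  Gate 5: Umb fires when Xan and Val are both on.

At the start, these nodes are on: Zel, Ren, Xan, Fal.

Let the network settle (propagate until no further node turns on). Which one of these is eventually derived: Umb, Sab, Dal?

Umb

Gate 3: Xan and Zel on → Val on.
Xan and Val are on, so Umb fires (Gate 5).
Dal would need Sab and Zel (Gate 1), but Sab never turns on. Sab would need Dal and Fal (Gate 4), but Dal never turns on.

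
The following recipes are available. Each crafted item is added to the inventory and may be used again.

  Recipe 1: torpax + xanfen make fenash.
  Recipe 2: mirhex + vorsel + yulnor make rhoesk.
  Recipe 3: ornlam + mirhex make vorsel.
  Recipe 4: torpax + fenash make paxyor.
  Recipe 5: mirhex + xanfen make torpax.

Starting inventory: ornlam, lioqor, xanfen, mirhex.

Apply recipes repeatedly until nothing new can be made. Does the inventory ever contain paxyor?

Using Recipe 5, mirhex and xanfen make torpax.
Using Recipe 1, torpax and xanfen make fenash.
Using Recipe 4, torpax and fenash make paxyor.

Yes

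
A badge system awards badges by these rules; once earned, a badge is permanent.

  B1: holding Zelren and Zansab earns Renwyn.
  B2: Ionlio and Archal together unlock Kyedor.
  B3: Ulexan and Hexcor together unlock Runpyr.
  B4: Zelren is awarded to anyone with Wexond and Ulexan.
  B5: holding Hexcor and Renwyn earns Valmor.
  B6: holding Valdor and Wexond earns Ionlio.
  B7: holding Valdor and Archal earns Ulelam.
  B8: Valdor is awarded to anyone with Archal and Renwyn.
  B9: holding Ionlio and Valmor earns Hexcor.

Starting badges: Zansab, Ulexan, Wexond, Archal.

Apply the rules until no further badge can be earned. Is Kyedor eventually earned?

With Wexond and Ulexan, Zelren is earned (B4).
With Zelren and Zansab, Renwyn is earned (B1).
With Archal and Renwyn, Valdor is earned (B8).
With Valdor and Wexond, Ionlio is earned (B6).
With Ionlio and Archal, Kyedor is earned (B2).

Yes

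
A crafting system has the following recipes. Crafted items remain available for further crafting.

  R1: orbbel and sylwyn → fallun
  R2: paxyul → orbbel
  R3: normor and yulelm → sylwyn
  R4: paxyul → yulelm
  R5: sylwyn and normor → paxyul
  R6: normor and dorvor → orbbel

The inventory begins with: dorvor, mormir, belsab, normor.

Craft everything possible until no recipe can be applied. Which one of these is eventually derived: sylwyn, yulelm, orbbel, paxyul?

normor and dorvor → orbbel (R6).
paxyul would need sylwyn and normor (R5), but sylwyn is never obtained. sylwyn would need normor and yulelm (R3), but yulelm is never obtained. yulelm would need paxyul (R4), but paxyul is never obtained.

orbbel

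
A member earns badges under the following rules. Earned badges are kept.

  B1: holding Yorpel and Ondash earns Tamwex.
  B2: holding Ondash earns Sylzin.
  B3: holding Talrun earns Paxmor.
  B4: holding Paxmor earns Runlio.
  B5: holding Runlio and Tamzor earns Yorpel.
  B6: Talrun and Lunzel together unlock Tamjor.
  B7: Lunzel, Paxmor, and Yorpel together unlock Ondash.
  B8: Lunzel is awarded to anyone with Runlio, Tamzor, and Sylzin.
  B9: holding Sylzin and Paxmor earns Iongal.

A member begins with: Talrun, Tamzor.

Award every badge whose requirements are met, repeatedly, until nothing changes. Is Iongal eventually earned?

Iongal would need Sylzin and Paxmor (B9), but Sylzin is never earned.

No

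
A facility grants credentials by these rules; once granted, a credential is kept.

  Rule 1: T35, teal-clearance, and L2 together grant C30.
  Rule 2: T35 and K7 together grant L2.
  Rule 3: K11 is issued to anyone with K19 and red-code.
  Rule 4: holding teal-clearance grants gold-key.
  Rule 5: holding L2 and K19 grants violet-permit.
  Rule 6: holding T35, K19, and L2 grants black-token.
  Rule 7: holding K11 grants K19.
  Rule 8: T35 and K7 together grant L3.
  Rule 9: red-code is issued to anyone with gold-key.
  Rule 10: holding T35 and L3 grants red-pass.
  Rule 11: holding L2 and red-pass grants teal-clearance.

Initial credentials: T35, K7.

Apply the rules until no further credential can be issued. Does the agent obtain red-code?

Holding T35 and K7 grants L2 (Rule 2).
Holding T35 and K7 grants L3 (Rule 8).
Holding T35 and L3 grants red-pass (Rule 10).
Holding L2 and red-pass grants teal-clearance (Rule 11).
Holding teal-clearance grants gold-key (Rule 4).
Holding gold-key grants red-code (Rule 9).

Yes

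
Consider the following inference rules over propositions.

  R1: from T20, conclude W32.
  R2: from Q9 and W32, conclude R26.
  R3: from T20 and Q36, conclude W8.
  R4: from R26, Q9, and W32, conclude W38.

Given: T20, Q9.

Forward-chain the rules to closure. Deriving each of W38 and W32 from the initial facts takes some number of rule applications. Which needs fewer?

W32: From T20, R1 gives W32. [1 rule application]
W38: T20 holds, so W32 follows (R1). Q9 and W32 hold, so R26 follows (R2). From R26, Q9, and W32, R4 gives W38. [3 rule applications]
W32 needs fewer.

W32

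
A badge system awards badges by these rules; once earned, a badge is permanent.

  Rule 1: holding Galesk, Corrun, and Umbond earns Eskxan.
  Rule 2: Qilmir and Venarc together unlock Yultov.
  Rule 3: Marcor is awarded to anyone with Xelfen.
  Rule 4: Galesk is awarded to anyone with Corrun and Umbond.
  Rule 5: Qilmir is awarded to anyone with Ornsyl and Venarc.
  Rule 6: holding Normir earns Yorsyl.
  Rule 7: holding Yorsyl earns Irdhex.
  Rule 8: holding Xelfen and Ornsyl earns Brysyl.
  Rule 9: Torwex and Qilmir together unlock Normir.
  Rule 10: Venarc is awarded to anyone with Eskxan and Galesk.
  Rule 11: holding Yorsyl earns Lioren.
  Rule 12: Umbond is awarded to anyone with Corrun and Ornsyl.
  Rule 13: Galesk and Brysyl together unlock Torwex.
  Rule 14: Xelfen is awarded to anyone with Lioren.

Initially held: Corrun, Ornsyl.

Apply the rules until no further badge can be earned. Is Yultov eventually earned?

With Corrun and Ornsyl, Umbond is earned (Rule 12).
With Corrun and Umbond, Galesk is earned (Rule 4).
With Galesk, Corrun, and Umbond, Eskxan is earned (Rule 1).
With Eskxan and Galesk, Venarc is earned (Rule 10).
With Ornsyl and Venarc, Qilmir is earned (Rule 5).
With Qilmir and Venarc, Yultov is earned (Rule 2).

Yes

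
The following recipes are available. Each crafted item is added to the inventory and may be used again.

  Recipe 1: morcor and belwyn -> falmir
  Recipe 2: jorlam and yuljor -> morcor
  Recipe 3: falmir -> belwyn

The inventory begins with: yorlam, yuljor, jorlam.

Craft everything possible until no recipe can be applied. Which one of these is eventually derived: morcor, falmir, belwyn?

morcor

Using Recipe 2, jorlam and yuljor make morcor.
belwyn would need falmir (Recipe 3), but falmir is never obtained. falmir would need morcor and belwyn (Recipe 1), but belwyn is never obtained.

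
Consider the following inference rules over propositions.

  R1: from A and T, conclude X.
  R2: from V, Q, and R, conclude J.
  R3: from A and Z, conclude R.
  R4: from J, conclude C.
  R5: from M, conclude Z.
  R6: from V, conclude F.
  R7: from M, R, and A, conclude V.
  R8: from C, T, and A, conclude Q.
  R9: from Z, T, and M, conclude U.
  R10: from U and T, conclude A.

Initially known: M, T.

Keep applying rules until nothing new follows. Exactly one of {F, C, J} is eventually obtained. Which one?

M holds, so Z follows (R5).
Z, T, and M hold, so U follows (R9).
U and T hold, so A follows (R10).
From A and Z, R3 gives R.
M, R, and A hold, so V follows (R7).
From V, R6 gives F.
C would need J (R4), but J is never established. J would need V, Q, and R (R2), but Q is never established.

F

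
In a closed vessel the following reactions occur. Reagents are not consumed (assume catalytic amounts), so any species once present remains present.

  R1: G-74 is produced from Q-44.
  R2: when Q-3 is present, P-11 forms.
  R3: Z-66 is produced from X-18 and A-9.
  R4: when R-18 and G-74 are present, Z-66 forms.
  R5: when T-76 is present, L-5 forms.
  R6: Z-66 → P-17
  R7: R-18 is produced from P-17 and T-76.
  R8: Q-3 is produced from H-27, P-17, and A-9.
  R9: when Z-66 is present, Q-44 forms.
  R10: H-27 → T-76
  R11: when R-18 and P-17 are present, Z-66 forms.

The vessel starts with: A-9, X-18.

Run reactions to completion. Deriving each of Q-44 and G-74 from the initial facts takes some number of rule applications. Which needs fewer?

Q-44

Q-44: X-18 and A-9 present → Z-66 forms (R3). Z-66 present → Q-44 forms (R9). [2 rule applications]
G-74: X-18 and A-9 present → Z-66 forms (R3). Z-66 present → Q-44 forms (R9). Q-44 present → G-74 forms (R1). [3 rule applications]
Q-44 needs fewer.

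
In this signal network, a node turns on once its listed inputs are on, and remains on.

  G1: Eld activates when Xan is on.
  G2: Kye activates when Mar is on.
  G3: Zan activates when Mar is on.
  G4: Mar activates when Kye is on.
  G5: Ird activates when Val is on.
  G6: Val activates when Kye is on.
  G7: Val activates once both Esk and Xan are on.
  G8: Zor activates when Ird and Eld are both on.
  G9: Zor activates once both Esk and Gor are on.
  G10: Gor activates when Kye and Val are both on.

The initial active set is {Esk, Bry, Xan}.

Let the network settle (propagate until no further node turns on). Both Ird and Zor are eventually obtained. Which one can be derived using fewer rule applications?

Ird

Ird: Esk and Xan are on, so Val activates (G7). G5: Val on → Ird on. [2 rule applications]
Zor: Esk and Xan are on, so Val activates (G7). Xan is on, so Eld activates (G1). G5: Val on → Ird on. Ird and Eld are on, so Zor activates (G8). [4 rule applications]
Ird needs fewer.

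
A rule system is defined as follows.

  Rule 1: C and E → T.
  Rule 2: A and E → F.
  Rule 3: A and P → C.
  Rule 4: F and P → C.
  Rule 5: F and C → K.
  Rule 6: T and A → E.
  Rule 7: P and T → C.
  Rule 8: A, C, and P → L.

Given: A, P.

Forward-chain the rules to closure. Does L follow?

From A and P, Rule 3 gives C.
From A, C, and P, Rule 8 gives L.

Yes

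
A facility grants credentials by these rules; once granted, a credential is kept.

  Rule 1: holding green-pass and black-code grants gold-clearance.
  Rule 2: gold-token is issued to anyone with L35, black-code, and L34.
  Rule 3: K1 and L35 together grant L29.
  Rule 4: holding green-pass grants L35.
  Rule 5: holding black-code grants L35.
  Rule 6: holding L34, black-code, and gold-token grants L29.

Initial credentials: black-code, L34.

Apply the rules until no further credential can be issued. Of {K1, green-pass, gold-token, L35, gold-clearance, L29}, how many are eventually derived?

Holding black-code grants L35 (Rule 5).
Holding L35, black-code, and L34 grants gold-token (Rule 2).
Holding L34, black-code, and gold-token grants L29 (Rule 6).
No rule produces K1, and it is not given.
No rule produces green-pass, and it is not given.
gold-token: reached.
L35: reached.
gold-clearance would need green-pass and black-code (Rule 1), but green-pass is never granted.
L29: reached.
Reached: gold-token, L35, and L29 — 3 of the 6.

3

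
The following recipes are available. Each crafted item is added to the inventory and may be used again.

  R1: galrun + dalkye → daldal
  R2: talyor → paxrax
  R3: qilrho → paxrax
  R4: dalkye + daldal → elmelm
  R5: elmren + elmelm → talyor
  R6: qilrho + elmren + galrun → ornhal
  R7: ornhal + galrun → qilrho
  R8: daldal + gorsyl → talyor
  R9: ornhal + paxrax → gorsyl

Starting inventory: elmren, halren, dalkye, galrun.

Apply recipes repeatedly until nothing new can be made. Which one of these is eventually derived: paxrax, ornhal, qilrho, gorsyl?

galrun + dalkye → daldal (R1).
Using R4, dalkye and daldal make elmelm.
Using R5, elmren and elmelm make talyor.
talyor → paxrax (R2).
ornhal would need qilrho, elmren, and galrun (R6), but qilrho is never obtained. qilrho would need ornhal and galrun (R7), but ornhal is never obtained. gorsyl would need ornhal and paxrax (R9), but ornhal is never obtained.

paxrax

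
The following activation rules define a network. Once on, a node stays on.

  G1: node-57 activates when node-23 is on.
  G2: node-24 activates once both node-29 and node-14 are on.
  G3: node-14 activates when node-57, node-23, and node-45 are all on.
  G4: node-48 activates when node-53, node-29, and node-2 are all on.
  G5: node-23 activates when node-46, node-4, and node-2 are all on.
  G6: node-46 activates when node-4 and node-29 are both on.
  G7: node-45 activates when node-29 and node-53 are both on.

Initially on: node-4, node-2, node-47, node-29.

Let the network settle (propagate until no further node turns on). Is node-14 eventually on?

No

node-14 would need node-57, node-23, and node-45 (G3), but node-45 never turns on.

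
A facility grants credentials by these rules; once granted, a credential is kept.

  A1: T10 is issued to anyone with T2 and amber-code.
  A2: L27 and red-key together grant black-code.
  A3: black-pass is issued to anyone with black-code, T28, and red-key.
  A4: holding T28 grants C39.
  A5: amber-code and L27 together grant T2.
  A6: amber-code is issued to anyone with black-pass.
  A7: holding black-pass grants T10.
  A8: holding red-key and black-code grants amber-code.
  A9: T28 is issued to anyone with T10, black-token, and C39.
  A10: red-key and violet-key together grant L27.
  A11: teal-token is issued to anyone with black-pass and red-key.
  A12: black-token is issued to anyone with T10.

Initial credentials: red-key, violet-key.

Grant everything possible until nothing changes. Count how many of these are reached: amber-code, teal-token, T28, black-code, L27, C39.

3

Holding red-key and violet-key grants L27 (A10).
Holding L27 and red-key grants black-code (A2).
Holding red-key and black-code grants amber-code (A8).
amber-code: reached.
teal-token would need black-pass and red-key (A11), but black-pass is never granted.
T28 would need T10, black-token, and C39 (A9), but C39 is never granted.
black-code: reached.
L27: reached.
C39 would need T28 (A4), but T28 is never granted.
Reached: amber-code, black-code, and L27 — 3 of the 6.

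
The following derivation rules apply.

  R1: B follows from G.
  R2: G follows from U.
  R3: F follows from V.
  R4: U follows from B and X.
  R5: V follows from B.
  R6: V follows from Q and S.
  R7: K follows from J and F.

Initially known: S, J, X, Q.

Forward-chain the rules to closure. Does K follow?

Q and S hold, so V follows (R6).
V holds, so F follows (R3).
From J and F, R7 gives K.

Yes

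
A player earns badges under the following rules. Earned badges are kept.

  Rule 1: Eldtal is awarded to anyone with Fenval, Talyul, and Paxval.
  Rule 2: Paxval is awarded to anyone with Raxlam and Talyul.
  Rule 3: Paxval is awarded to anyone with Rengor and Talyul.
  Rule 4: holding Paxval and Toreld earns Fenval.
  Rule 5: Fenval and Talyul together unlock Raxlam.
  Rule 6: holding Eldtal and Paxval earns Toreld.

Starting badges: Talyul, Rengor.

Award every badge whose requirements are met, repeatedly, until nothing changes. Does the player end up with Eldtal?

Eldtal would need Fenval, Talyul, and Paxval (Rule 1), but Fenval is never earned.

No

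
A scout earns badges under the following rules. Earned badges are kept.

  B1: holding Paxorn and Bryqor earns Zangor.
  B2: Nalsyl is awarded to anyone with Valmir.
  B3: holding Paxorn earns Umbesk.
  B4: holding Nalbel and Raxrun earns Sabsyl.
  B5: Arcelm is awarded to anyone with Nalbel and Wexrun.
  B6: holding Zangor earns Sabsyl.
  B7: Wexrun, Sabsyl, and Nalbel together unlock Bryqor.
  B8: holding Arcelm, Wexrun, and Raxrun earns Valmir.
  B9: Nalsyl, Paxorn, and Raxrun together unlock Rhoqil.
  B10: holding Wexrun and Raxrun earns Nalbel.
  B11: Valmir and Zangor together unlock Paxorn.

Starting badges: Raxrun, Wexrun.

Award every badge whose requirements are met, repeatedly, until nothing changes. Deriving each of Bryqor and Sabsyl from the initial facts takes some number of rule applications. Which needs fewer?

Sabsyl

Sabsyl: With Wexrun and Raxrun, Nalbel is earned (B10). With Nalbel and Raxrun, Sabsyl is earned (B4). [2 rule applications]
Bryqor: With Wexrun and Raxrun, Nalbel is earned (B10). With Nalbel and Raxrun, Sabsyl is earned (B4). With Wexrun, Sabsyl, and Nalbel, Bryqor is earned (B7). [3 rule applications]
Sabsyl needs fewer.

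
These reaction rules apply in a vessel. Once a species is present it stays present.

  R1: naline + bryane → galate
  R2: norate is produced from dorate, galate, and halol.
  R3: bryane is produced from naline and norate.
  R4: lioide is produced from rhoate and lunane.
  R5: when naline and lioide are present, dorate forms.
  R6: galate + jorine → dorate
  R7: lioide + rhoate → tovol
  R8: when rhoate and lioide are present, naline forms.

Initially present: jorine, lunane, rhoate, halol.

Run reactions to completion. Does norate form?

norate would need dorate, galate, and halol (R2), but galate never forms.

No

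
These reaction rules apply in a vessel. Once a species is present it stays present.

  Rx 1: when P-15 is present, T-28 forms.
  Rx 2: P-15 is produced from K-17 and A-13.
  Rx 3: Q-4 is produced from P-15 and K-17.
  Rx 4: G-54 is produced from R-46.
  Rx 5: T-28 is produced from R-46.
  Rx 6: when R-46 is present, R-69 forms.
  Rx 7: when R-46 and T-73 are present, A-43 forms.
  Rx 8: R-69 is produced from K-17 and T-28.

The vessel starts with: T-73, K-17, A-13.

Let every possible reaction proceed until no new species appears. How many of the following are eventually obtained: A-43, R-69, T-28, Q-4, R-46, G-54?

3

K-17 and A-13 present → P-15 forms (Rx 2).
P-15 and K-17 present → Q-4 forms (Rx 3).
P-15 present → T-28 forms (Rx 1).
K-17 and T-28 present → R-69 forms (Rx 8).
A-43 would need R-46 and T-73 (Rx 7), but R-46 never forms.
R-69: reached.
T-28: reached.
Q-4: reached.
No rule produces R-46, and it is not given.
G-54 would need R-46 (Rx 4), but R-46 never forms.
Reached: R-69, T-28, and Q-4 — 3 of the 6.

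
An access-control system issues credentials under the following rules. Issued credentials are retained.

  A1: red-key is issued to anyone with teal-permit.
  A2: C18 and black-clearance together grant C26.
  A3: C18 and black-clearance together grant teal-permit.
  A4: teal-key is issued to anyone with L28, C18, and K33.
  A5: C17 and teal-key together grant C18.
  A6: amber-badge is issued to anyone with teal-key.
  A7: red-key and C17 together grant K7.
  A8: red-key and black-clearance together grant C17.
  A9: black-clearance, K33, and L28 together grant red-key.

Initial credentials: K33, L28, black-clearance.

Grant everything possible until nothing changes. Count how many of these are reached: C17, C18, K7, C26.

Holding black-clearance, K33, and L28 grants red-key (A9).
Holding red-key and black-clearance grants C17 (A8).
Holding red-key and C17 grants K7 (A7).
C17: reached.
C18 would need C17 and teal-key (A5), but teal-key is never granted.
K7: reached.
C26 would need C18 and black-clearance (A2), but C18 is never granted.
Reached: C17 and K7 — 2 of the 4.

2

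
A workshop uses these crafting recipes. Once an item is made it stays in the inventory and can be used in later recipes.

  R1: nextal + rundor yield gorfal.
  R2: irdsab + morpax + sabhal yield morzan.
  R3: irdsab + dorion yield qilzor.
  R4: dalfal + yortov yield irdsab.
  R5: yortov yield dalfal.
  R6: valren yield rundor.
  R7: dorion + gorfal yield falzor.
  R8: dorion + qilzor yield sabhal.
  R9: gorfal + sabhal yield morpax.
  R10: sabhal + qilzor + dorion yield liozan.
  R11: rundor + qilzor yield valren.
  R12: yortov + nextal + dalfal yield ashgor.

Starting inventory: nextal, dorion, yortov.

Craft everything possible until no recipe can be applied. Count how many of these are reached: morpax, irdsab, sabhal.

2

yortov → dalfal (R5).
Using R4, dalfal and yortov make irdsab.
Using R3, irdsab and dorion make qilzor.
Using R8, dorion and qilzor make sabhal.
morpax would need gorfal and sabhal (R9), but gorfal is never obtained.
irdsab: reached.
sabhal: reached.
Reached: irdsab and sabhal — 2 of the 3.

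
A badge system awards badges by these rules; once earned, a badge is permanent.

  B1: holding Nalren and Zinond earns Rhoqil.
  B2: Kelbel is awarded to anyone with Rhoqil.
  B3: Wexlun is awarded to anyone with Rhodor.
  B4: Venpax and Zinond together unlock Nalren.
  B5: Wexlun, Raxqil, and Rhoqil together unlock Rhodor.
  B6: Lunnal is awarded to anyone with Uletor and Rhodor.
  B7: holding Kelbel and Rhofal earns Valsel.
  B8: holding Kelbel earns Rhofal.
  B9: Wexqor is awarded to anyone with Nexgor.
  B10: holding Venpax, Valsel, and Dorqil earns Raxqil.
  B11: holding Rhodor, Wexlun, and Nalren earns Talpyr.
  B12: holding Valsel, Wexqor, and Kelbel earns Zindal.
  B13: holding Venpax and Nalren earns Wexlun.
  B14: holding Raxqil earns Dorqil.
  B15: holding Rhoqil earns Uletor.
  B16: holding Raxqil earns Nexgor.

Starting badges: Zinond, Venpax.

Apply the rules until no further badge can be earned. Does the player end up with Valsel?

Yes

With Venpax and Zinond, Nalren is earned (B4).
With Nalren and Zinond, Rhoqil is earned (B1).
With Rhoqil, Kelbel is earned (B2).
With Kelbel, Rhofal is earned (B8).
With Kelbel and Rhofal, Valsel is earned (B7).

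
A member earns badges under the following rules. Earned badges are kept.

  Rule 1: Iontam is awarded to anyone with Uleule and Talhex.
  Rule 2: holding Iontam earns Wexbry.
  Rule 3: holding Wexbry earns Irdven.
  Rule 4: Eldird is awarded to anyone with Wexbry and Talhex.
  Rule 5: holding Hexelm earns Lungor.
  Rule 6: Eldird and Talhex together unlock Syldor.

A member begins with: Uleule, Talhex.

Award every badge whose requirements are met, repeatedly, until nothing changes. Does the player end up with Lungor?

Lungor would need Hexelm (Rule 5), but Hexelm is never earned.

No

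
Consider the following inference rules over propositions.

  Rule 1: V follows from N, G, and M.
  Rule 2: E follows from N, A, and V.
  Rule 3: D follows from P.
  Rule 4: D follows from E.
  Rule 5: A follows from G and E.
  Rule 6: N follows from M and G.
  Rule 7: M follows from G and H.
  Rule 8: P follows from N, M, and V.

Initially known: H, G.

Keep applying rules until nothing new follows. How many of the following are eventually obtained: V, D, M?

3

G and H hold, so M follows (Rule 7).
M and G hold, so N follows (Rule 6).
From N, G, and M, Rule 1 gives V.
N, M, and V hold, so P follows (Rule 8).
P holds, so D follows (Rule 3).
V: reached.
D: reached.
M: reached.
All 3 are reached.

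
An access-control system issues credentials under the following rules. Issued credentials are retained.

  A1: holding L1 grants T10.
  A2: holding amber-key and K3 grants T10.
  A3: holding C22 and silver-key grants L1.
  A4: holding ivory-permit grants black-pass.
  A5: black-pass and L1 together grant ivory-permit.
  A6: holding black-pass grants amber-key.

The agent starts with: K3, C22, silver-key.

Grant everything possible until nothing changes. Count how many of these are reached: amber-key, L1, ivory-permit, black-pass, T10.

2

Holding C22 and silver-key grants L1 (A3).
Holding L1 grants T10 (A1).
amber-key would need black-pass (A6), but black-pass is never granted.
L1: reached.
ivory-permit would need black-pass and L1 (A5), but black-pass is never granted.
black-pass would need ivory-permit (A4), but ivory-permit is never granted.
T10: reached.
Reached: L1 and T10 — 2 of the 5.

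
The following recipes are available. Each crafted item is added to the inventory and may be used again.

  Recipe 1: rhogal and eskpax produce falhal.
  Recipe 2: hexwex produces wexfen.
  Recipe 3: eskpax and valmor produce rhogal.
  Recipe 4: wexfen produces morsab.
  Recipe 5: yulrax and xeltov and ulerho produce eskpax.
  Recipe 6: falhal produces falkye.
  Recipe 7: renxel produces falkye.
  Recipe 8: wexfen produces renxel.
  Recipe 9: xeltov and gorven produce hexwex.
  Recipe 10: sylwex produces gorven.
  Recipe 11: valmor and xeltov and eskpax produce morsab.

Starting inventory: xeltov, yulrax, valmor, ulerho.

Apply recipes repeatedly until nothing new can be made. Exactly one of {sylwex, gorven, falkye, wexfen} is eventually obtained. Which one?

Using Recipe 5, yulrax, xeltov, and ulerho make eskpax.
eskpax and valmor → rhogal (Recipe 3).
Using Recipe 1, rhogal and eskpax make falhal.
falhal → falkye (Recipe 6).
wexfen would need hexwex (Recipe 2), but hexwex is never obtained. gorven would need sylwex (Recipe 10), but sylwex is never obtained. No rule produces sylwex, and it is not given.

falkye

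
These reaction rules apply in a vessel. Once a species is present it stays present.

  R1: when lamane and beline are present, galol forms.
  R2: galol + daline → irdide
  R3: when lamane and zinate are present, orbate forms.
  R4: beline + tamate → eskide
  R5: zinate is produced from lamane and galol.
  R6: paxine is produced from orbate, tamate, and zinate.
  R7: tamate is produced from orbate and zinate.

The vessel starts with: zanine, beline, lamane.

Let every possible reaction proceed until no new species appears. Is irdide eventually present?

No

irdide would need galol and daline (R2), but daline never forms.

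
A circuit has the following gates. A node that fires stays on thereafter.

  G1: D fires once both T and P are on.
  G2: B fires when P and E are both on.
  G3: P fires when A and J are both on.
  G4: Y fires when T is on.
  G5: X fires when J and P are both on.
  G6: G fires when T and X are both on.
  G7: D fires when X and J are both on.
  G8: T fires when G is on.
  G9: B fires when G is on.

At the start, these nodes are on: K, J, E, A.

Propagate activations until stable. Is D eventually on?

Yes

A and J are on, so P fires (G3).
J and P are on, so X fires (G5).
X and J are on, so D fires (G7).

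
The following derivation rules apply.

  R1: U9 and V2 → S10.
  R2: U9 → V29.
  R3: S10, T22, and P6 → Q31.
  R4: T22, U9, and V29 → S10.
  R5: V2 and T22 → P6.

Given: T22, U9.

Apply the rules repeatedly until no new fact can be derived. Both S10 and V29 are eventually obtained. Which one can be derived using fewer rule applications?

V29

V29: U9 holds, so V29 follows (R2). [1 rule application]
S10: From U9, R2 gives V29. T22, U9, and V29 hold, so S10 follows (R4). [2 rule applications]
V29 needs fewer.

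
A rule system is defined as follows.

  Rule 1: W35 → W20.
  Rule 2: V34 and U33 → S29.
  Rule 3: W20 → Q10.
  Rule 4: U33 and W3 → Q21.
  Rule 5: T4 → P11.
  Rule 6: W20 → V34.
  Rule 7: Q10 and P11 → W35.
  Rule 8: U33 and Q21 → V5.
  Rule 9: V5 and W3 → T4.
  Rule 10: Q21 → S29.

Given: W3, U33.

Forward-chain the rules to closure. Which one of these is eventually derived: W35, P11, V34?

U33 and W3 hold, so Q21 follows (Rule 4).
From U33 and Q21, Rule 8 gives V5.
V5 and W3 hold, so T4 follows (Rule 9).
From T4, Rule 5 gives P11.
W35 would need Q10 and P11 (Rule 7), but Q10 is never established. V34 would need W20 (Rule 6), but W20 is never established.

P11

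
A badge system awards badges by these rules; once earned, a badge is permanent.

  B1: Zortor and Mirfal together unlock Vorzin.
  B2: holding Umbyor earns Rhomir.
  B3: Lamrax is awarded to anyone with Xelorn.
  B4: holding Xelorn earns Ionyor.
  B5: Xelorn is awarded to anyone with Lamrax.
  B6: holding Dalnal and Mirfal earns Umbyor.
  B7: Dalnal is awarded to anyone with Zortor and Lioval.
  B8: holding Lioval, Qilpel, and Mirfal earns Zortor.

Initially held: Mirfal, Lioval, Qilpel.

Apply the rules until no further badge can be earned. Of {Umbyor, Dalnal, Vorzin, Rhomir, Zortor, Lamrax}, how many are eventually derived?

5

With Lioval, Qilpel, and Mirfal, Zortor is earned (B8).
With Zortor and Lioval, Dalnal is earned (B7).
With Zortor and Mirfal, Vorzin is earned (B1).
With Dalnal and Mirfal, Umbyor is earned (B6).
With Umbyor, Rhomir is earned (B2).
Umbyor: reached.
Dalnal: reached.
Vorzin: reached.
Rhomir: reached.
Zortor: reached.
Lamrax would need Xelorn (B3), but Xelorn is never earned.
Reached: Umbyor, Dalnal, Vorzin, Rhomir, and Zortor — 5 of the 6.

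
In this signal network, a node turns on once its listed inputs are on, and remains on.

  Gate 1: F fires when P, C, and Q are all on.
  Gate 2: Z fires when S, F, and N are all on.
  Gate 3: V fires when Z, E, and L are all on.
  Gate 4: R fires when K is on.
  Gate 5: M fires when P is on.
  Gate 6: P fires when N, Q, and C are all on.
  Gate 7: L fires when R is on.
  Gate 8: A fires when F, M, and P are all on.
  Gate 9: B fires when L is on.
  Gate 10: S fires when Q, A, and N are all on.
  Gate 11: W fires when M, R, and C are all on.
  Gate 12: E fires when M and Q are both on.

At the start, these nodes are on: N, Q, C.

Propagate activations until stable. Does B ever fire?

B would need L (Gate 9), but L never turns on.

No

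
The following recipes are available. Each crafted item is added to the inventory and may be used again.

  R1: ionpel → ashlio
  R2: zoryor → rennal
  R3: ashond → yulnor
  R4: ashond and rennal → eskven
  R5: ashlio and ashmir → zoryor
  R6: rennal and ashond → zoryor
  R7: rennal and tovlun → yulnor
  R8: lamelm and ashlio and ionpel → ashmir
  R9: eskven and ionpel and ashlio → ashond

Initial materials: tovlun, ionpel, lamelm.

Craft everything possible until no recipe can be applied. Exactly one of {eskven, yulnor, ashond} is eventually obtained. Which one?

Using R1, ionpel makes ashlio.
lamelm and ashlio and ionpel → ashmir (R8).
Using R5, ashlio and ashmir make zoryor.
zoryor → rennal (R2).
Using R7, rennal and tovlun make yulnor.
ashond would need eskven, ionpel, and ashlio (R9), but eskven is never obtained. eskven would need ashond and rennal (R4), but ashond is never obtained.

yulnor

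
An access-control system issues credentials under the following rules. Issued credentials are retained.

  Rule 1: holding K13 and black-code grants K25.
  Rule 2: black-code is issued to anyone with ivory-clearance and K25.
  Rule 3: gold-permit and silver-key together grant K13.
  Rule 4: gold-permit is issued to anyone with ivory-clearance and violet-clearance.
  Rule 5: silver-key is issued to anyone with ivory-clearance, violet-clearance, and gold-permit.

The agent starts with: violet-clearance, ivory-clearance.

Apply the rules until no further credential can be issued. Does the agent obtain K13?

Yes

Holding ivory-clearance and violet-clearance grants gold-permit (Rule 4).
Holding ivory-clearance, violet-clearance, and gold-permit grants silver-key (Rule 5).
Holding gold-permit and silver-key grants K13 (Rule 3).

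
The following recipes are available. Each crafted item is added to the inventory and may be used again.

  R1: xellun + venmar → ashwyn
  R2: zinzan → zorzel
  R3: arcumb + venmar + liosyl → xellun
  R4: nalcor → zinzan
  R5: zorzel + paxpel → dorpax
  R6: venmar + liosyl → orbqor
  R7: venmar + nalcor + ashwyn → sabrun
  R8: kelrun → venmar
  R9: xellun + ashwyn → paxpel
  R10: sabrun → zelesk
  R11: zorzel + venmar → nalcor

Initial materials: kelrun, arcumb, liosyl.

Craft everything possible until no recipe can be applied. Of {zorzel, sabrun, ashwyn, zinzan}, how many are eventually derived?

kelrun → venmar (R8).
Using R3, arcumb, venmar, and liosyl make xellun.
Using R1, xellun and venmar make ashwyn.
zorzel would need zinzan (R2), but zinzan is never obtained.
sabrun would need venmar, nalcor, and ashwyn (R7), but nalcor is never obtained.
ashwyn: reached.
zinzan would need nalcor (R4), but nalcor is never obtained.
Reached: ashwyn — 1 of the 4.

1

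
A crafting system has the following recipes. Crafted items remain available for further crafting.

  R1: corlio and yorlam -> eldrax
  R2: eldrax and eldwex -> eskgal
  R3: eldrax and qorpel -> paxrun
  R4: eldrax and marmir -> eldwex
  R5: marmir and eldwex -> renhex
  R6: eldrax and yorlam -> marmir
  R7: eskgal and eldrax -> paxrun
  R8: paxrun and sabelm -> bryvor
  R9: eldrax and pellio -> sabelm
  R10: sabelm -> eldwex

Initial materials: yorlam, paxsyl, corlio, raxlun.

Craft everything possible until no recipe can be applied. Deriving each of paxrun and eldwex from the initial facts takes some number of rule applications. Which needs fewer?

eldwex

eldwex: corlio and yorlam -> eldrax (R1). Using R6, eldrax and yorlam make marmir. Using R4, eldrax and marmir make eldwex. [3 rule applications]
paxrun: corlio and yorlam -> eldrax (R1). Using R6, eldrax and yorlam make marmir. Using R4, eldrax and marmir make eldwex. eldrax and eldwex -> eskgal (R2). eskgal and eldrax -> paxrun (R7). [5 rule applications]
eldwex needs fewer.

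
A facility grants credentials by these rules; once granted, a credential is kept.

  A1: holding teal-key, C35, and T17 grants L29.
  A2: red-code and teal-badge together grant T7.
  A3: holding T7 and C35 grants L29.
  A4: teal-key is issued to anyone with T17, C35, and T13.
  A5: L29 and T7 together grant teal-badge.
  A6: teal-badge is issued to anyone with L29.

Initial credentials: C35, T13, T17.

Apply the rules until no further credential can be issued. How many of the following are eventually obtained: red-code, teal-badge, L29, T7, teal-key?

Holding T17, C35, and T13 grants teal-key (A4).
Holding teal-key, C35, and T17 grants L29 (A1).
Holding L29 grants teal-badge (A6).
No rule produces red-code, and it is not given.
teal-badge: reached.
L29: reached.
T7 would need red-code and teal-badge (A2), but red-code is never granted.
teal-key: reached.
Reached: teal-badge, L29, and teal-key — 3 of the 5.

3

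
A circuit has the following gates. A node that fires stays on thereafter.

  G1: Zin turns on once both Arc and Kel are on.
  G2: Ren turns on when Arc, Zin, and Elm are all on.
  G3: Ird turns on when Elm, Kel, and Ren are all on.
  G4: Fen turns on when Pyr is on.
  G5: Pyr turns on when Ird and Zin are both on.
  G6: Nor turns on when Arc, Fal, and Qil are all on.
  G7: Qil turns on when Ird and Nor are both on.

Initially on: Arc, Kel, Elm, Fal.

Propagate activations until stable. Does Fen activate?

Yes

Arc and Kel are on, so Zin turns on (G1).
G2: Arc, Zin, and Elm on → Ren on.
G3: Elm, Kel, and Ren on → Ird on.
Ird and Zin are on, so Pyr turns on (G5).
Pyr is on, so Fen turns on (G4).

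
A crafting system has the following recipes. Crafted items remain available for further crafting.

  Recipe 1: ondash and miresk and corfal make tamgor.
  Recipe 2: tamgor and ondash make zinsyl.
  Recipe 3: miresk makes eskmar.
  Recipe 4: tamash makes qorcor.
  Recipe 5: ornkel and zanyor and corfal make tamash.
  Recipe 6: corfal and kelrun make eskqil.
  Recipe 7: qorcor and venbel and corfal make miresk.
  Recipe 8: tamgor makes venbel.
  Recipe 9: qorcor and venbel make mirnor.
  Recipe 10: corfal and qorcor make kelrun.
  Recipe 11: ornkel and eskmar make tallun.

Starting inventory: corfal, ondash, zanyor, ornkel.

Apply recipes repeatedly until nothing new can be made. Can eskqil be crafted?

ornkel and zanyor and corfal → tamash (Recipe 5).
tamash → qorcor (Recipe 4).
Using Recipe 10, corfal and qorcor make kelrun.
corfal and kelrun → eskqil (Recipe 6).

Yes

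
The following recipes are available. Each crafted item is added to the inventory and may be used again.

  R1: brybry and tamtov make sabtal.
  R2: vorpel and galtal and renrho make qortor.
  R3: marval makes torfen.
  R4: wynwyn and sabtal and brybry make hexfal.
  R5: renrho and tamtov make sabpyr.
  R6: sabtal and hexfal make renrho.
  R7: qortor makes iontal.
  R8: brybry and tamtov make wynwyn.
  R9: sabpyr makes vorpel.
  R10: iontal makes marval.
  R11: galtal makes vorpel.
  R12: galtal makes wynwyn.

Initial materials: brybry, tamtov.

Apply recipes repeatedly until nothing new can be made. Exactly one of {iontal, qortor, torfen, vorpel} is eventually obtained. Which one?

brybry and tamtov → sabtal (R1).
Using R8, brybry and tamtov make wynwyn.
Using R4, wynwyn, sabtal, and brybry make hexfal.
sabtal and hexfal → renrho (R6).
renrho and tamtov → sabpyr (R5).
Using R9, sabpyr makes vorpel.
torfen would need marval (R3), but marval is never obtained. qortor would need vorpel, galtal, and renrho (R2), but galtal is never obtained. iontal would need qortor (R7), but qortor is never obtained.

vorpel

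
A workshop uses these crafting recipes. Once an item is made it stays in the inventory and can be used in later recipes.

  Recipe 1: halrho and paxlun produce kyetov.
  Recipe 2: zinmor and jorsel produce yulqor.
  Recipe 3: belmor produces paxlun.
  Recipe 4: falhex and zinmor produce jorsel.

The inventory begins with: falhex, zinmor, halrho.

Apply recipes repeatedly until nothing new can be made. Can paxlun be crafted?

paxlun would need belmor (Recipe 3), but belmor is never obtained.

No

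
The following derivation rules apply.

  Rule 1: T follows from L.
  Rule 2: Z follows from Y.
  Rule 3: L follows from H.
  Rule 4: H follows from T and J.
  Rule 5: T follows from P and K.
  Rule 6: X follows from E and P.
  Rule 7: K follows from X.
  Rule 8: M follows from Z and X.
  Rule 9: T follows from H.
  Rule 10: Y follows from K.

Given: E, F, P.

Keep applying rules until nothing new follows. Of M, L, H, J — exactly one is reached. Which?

M

From E and P, Rule 6 gives X.
From X, Rule 7 gives K.
From K, Rule 10 gives Y.
From Y, Rule 2 gives Z.
From Z and X, Rule 8 gives M.
No rule produces J, and it is not given. L would need H (Rule 3), but H is never established. H would need T and J (Rule 4), but J is never established.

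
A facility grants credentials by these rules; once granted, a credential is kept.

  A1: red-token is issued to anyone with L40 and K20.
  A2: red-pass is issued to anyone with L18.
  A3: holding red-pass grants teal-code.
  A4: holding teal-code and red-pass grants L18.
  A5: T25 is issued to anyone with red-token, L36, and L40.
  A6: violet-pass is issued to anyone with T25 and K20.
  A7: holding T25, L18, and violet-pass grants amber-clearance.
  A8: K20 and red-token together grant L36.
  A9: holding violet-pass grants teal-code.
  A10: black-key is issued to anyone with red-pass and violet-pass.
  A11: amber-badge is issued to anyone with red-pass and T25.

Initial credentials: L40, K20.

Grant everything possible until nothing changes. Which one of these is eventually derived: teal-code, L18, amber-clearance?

Holding L40 and K20 grants red-token (A1).
Holding K20 and red-token grants L36 (A8).
Holding red-token, L36, and L40 grants T25 (A5).
Holding T25 and K20 grants violet-pass (A6).
Holding violet-pass grants teal-code (A9).
L18 would need teal-code and red-pass (A4), but red-pass is never granted. amber-clearance would need T25, L18, and violet-pass (A7), but L18 is never granted.

teal-code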